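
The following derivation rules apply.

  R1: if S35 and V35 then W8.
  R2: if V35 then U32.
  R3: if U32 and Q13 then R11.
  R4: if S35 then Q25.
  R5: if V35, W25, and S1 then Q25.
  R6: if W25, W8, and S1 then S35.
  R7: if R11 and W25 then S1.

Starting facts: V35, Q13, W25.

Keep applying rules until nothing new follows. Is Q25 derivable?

V35 holds, so U32 follows (R2).
From U32 and Q13, R3 gives R11.
From R11 and W25, R7 gives S1.
V35, W25, and S1 hold, so Q25 follows (R5).

Yes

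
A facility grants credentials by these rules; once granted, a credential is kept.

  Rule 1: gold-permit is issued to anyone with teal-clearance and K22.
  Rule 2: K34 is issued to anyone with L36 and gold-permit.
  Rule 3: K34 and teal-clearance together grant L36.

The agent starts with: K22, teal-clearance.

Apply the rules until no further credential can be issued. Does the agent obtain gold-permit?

Yes

Holding teal-clearance and K22 grants gold-permit (Rule 1).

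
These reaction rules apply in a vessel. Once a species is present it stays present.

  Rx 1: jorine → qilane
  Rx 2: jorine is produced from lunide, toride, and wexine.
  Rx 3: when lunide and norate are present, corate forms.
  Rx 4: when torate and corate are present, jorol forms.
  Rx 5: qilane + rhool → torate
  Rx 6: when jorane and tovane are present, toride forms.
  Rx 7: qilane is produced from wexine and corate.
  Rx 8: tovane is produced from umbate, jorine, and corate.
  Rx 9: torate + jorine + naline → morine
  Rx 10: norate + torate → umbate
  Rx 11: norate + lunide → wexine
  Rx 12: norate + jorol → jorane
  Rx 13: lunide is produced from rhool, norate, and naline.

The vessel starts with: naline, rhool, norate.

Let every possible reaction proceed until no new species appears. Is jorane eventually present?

Yes

rhool, norate, and naline present → lunide forms (Rx 13).
norate and lunide present → wexine forms (Rx 11).
lunide and norate present → corate forms (Rx 3).
wexine and corate present → qilane forms (Rx 7).
qilane and rhool present → torate forms (Rx 5).
torate and corate present → jorol forms (Rx 4).
norate and jorol present → jorane forms (Rx 12).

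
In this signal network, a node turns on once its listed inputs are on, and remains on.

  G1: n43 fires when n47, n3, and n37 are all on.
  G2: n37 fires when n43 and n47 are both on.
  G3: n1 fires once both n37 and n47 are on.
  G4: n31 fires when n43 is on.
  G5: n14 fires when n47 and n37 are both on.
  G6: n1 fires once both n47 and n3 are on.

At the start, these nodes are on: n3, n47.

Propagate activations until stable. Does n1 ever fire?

G6: n47 and n3 on → n1 on.

Yes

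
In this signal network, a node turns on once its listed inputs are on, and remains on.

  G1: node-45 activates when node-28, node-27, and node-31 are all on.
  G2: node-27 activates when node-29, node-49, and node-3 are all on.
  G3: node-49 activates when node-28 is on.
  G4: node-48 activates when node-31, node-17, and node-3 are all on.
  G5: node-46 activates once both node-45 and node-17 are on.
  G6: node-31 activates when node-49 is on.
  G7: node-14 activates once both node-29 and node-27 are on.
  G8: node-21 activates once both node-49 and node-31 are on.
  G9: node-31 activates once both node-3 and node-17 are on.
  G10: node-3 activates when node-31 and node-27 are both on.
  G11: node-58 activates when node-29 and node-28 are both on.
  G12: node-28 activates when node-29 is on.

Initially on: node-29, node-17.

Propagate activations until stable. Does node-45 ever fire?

No

node-45 would need node-28, node-27, and node-31 (G1), but node-27 never turns on.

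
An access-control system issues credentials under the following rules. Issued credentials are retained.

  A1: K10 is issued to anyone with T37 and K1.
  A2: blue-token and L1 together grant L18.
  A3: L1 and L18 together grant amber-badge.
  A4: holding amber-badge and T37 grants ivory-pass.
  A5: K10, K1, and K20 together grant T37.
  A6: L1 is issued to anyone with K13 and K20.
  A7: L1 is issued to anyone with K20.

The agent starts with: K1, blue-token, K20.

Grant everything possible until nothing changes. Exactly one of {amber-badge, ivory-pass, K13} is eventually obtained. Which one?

amber-badge

Holding K20 grants L1 (A7).
Holding blue-token and L1 grants L18 (A2).
Holding L1 and L18 grants amber-badge (A3).
ivory-pass would need amber-badge and T37 (A4), but T37 is never granted. No rule produces K13, and it is not given.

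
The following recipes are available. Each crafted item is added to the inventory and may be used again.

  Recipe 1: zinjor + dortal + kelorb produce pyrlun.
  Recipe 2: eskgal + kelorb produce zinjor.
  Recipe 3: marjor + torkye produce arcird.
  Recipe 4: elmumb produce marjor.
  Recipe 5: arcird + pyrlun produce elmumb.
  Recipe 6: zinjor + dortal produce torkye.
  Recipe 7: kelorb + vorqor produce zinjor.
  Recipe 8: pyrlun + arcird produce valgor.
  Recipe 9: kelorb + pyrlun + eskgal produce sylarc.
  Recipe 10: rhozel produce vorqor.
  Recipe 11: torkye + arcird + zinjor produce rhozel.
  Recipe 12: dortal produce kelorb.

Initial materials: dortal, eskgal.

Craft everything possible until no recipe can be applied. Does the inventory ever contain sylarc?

Yes

Using Recipe 12, dortal makes kelorb.
eskgal + kelorb → zinjor (Recipe 2).
Using Recipe 1, zinjor, dortal, and kelorb make pyrlun.
Using Recipe 9, kelorb, pyrlun, and eskgal make sylarc.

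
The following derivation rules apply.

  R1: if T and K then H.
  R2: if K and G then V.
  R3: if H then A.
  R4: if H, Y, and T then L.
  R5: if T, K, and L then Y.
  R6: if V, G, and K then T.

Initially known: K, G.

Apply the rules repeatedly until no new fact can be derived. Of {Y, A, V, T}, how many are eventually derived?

3

K and G hold, so V follows (R2).
V, G, and K hold, so T follows (R6).
From T and K, R1 gives H.
H holds, so A follows (R3).
Y would need T, K, and L (R5), but L is never established.
A: reached.
V: reached.
T: reached.
Reached: A, V, and T — 3 of the 4.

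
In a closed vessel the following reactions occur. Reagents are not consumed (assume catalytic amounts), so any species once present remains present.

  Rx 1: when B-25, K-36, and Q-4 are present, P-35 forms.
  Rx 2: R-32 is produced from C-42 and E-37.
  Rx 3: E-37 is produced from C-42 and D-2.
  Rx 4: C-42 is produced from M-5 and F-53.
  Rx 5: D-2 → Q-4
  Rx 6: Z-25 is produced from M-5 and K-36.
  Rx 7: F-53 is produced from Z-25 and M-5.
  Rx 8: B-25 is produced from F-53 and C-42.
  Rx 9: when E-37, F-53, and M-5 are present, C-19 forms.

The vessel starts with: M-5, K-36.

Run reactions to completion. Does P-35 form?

P-35 would need B-25, K-36, and Q-4 (Rx 1), but Q-4 never forms.

No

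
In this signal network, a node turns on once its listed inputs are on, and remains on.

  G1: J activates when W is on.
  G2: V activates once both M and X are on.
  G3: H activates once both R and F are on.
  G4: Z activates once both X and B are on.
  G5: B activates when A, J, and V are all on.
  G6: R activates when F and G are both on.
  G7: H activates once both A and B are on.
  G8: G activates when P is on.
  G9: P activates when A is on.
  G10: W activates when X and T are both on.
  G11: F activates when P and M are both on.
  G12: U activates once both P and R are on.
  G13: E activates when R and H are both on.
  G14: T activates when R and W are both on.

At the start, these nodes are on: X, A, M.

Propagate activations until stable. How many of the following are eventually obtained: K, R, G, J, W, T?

2

A is on, so P activates (G9).
P and M are on, so F activates (G11).
G8: P on → G on.
F and G are on, so R activates (G6).
No rule produces K, and it is not given.
R: reached.
G: reached.
J would need W (G1), but W never turns on.
W would need X and T (G10), but T never turns on.
T would need R and W (G14), but W never turns on.
Reached: R and G — 2 of the 6.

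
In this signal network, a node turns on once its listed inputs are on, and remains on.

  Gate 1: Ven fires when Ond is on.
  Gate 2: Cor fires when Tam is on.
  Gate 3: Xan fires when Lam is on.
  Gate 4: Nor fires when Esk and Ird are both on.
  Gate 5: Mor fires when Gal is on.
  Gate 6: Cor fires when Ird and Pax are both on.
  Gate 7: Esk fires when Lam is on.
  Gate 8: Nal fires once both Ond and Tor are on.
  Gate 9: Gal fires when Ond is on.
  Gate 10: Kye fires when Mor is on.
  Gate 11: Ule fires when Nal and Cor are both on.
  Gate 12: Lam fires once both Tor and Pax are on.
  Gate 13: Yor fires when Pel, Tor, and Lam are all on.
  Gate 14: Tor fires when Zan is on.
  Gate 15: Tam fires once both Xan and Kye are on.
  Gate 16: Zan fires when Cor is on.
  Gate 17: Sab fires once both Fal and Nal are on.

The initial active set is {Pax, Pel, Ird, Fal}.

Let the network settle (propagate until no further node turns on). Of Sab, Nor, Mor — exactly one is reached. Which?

Nor

Ird and Pax are on, so Cor fires (Gate 6).
Gate 16: Cor on → Zan on.
Zan is on, so Tor fires (Gate 14).
Gate 12: Tor and Pax on → Lam on.
Lam is on, so Esk fires (Gate 7).
Esk and Ird are on, so Nor fires (Gate 4).
Mor would need Gal (Gate 5), but Gal never turns on. Sab would need Fal and Nal (Gate 17), but Nal never turns on.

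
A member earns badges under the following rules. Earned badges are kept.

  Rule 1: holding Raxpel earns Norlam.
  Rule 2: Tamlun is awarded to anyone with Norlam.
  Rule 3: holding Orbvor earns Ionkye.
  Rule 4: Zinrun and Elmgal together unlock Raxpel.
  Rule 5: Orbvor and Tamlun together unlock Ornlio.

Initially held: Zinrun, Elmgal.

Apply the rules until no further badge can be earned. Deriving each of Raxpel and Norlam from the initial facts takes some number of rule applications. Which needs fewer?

Raxpel

Raxpel: With Zinrun and Elmgal, Raxpel is earned (Rule 4). [1 rule application]
Norlam: With Zinrun and Elmgal, Raxpel is earned (Rule 4). With Raxpel, Norlam is earned (Rule 1). [2 rule applications]
Raxpel needs fewer.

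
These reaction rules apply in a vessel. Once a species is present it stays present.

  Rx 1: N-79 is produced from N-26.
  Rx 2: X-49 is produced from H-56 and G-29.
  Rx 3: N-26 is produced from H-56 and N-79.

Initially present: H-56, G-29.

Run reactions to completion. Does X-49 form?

H-56 and G-29 present → X-49 forms (Rx 2).

Yes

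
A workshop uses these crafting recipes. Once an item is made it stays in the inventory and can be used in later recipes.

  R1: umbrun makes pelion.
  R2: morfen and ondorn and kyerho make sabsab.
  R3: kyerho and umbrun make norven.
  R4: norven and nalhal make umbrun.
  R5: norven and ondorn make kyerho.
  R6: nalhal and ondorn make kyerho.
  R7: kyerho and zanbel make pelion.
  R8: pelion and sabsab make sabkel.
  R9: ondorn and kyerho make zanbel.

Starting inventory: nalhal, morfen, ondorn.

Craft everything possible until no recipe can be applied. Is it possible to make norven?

norven would need kyerho and umbrun (R3), but umbrun is never obtained.

No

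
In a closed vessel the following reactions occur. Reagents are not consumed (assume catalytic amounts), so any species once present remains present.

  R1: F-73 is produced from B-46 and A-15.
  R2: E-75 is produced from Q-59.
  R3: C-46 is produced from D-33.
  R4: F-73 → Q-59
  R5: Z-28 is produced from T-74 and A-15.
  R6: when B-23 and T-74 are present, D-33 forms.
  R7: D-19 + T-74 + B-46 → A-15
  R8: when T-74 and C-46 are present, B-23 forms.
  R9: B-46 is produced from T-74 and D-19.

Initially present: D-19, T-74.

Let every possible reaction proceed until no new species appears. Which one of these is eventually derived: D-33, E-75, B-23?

E-75

T-74 and D-19 present → B-46 forms (R9).
D-19, T-74, and B-46 present → A-15 forms (R7).
B-46 and A-15 present → F-73 forms (R1).
F-73 present → Q-59 forms (R4).
Q-59 present → E-75 forms (R2).
B-23 would need T-74 and C-46 (R8), but C-46 never forms. D-33 would need B-23 and T-74 (R6), but B-23 never forms.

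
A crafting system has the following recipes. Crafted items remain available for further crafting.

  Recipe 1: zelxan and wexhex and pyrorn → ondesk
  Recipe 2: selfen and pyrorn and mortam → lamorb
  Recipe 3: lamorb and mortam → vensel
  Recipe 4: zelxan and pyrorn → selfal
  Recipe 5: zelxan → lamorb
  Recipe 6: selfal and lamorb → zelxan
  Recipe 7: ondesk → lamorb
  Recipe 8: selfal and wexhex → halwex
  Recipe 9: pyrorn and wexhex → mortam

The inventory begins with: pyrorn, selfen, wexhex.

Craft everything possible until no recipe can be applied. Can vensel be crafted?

pyrorn and wexhex → mortam (Recipe 9).
selfen and pyrorn and mortam → lamorb (Recipe 2).
lamorb and mortam → vensel (Recipe 3).

Yes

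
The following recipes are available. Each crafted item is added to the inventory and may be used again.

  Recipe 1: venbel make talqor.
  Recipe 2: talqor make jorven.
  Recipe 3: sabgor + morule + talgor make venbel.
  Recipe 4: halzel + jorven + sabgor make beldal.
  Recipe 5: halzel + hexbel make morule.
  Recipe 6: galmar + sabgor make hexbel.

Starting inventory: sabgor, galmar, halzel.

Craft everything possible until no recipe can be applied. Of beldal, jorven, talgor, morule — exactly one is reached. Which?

morule

Using Recipe 6, galmar and sabgor make hexbel.
halzel + hexbel → morule (Recipe 5).
jorven would need talqor (Recipe 2), but talqor is never obtained. No rule produces talgor, and it is not given. beldal would need halzel, jorven, and sabgor (Recipe 4), but jorven is never obtained.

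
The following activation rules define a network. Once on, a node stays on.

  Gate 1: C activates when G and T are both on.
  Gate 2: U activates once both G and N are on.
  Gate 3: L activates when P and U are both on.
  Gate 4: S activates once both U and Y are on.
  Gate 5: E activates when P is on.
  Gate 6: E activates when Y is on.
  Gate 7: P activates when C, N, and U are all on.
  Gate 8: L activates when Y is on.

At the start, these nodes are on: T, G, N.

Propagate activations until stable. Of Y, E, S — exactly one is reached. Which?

E

G and N are on, so U activates (Gate 2).
G and T are on, so C activates (Gate 1).
Gate 7: C, N, and U on → P on.
P is on, so E activates (Gate 5).
S would need U and Y (Gate 4), but Y never turns on. No rule produces Y, and it is not given.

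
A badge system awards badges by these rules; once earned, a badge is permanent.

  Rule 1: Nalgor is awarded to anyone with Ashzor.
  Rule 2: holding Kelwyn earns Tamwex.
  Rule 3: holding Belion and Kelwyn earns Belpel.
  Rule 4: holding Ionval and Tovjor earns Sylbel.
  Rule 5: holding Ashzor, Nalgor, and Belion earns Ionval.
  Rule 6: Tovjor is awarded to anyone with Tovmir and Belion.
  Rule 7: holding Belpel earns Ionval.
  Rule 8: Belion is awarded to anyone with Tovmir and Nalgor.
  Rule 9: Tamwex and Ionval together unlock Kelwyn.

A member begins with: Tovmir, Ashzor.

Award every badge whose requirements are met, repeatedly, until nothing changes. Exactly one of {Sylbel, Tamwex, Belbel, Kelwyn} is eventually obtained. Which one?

With Ashzor, Nalgor is earned (Rule 1).
With Tovmir and Nalgor, Belion is earned (Rule 8).
With Tovmir and Belion, Tovjor is earned (Rule 6).
With Ashzor, Nalgor, and Belion, Ionval is earned (Rule 5).
With Ionval and Tovjor, Sylbel is earned (Rule 4).
Tamwex would need Kelwyn (Rule 2), but Kelwyn is never earned. Kelwyn would need Tamwex and Ionval (Rule 9), but Tamwex is never earned. No rule produces Belbel, and it is not given.

Sylbel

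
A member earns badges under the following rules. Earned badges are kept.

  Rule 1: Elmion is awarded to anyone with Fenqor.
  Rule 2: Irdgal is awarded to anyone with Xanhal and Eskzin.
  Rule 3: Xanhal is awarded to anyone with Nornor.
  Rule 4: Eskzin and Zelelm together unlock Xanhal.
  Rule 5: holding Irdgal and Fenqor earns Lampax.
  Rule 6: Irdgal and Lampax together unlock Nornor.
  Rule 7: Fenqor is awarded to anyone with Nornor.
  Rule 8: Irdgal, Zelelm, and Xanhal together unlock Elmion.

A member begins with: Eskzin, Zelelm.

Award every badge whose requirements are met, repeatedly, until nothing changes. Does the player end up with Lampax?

No

Lampax would need Irdgal and Fenqor (Rule 5), but Fenqor is never earned.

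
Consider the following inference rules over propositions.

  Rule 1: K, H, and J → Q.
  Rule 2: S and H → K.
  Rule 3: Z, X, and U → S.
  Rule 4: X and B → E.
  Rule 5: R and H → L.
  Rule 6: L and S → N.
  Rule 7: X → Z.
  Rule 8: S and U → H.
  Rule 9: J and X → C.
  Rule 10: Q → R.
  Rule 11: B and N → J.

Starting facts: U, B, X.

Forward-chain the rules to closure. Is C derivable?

No

C would need J and X (Rule 9), but J is never established.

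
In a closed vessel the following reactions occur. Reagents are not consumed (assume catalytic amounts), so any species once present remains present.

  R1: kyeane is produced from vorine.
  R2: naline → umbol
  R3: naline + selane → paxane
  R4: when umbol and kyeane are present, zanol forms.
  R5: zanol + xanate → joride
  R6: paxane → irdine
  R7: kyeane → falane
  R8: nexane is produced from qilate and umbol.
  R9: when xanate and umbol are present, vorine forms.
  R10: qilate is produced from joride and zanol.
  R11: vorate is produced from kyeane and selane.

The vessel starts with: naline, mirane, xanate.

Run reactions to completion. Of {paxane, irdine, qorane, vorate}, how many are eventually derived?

0

paxane would need naline and selane (R3), but selane never forms.
irdine would need paxane (R6), but paxane never forms.
No rule produces qorane, and it is not given.
vorate would need kyeane and selane (R11), but selane never forms.
None of the 4 are reached.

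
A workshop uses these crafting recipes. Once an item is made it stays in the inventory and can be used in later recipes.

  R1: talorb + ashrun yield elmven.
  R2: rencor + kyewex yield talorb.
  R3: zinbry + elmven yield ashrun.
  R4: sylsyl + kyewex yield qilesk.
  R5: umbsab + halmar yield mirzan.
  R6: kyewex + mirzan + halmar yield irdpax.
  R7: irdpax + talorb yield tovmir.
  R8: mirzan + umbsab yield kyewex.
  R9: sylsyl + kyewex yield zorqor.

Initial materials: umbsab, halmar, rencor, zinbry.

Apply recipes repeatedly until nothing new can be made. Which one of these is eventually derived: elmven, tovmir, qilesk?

tovmir

umbsab + halmar → mirzan (R5).
mirzan + umbsab → kyewex (R8).
Using R6, kyewex, mirzan, and halmar make irdpax.
Using R2, rencor and kyewex make talorb.
Using R7, irdpax and talorb make tovmir.
elmven would need talorb and ashrun (R1), but ashrun is never obtained. qilesk would need sylsyl and kyewex (R4), but sylsyl is never obtained.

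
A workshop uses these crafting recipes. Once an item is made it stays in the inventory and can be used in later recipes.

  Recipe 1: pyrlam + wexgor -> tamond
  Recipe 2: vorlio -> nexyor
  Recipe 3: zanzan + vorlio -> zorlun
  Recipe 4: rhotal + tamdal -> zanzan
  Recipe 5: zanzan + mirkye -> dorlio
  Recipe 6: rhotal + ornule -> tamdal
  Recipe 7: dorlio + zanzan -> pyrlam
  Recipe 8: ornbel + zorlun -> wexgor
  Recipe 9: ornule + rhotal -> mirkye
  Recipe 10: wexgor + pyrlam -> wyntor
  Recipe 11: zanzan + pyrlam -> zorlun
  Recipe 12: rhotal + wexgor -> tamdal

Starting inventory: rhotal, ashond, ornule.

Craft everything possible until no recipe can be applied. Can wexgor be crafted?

No

wexgor would need ornbel and zorlun (Recipe 8), but ornbel is never obtained.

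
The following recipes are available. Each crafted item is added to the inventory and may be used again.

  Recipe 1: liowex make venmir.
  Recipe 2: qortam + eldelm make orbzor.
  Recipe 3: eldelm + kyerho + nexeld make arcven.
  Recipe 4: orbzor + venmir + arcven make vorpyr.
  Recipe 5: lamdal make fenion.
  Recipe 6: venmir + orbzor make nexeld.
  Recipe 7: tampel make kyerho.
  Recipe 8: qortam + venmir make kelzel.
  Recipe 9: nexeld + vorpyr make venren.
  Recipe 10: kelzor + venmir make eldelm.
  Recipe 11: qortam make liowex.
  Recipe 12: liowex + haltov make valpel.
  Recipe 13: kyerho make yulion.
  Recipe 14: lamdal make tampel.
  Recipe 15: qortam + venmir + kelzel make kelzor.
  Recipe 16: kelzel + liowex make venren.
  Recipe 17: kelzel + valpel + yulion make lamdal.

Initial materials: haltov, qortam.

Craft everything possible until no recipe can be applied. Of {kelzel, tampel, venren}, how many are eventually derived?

Using Recipe 11, qortam makes liowex.
liowex → venmir (Recipe 1).
Using Recipe 8, qortam and venmir make kelzel.
Using Recipe 16, kelzel and liowex make venren.
kelzel: reached.
tampel would need lamdal (Recipe 14), but lamdal is never obtained.
venren: reached.
Reached: kelzel and venren — 2 of the 3.

2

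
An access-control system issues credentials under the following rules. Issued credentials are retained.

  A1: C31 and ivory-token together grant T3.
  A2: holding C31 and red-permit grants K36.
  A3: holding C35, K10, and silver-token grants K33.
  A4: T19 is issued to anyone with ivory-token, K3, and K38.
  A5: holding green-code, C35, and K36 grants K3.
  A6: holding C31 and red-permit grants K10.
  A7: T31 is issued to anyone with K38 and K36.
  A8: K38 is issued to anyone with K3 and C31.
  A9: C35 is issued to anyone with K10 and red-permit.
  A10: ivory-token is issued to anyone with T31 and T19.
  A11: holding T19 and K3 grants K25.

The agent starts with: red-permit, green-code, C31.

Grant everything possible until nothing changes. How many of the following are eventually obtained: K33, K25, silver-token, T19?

K33 would need C35, K10, and silver-token (A3), but silver-token is never granted.
K25 would need T19 and K3 (A11), but T19 is never granted.
No rule produces silver-token, and it is not given.
T19 would need ivory-token, K3, and K38 (A4), but ivory-token is never granted.
None of the 4 are reached.

0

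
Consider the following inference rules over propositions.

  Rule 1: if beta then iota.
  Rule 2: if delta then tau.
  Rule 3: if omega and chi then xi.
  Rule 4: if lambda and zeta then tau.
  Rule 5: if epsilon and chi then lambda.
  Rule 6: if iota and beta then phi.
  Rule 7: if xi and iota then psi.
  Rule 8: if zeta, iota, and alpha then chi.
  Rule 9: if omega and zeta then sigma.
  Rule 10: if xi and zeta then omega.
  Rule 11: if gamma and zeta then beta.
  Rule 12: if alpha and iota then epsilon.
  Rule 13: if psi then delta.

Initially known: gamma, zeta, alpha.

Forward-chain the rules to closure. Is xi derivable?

xi would need omega and chi (Rule 3), but omega is never established.

No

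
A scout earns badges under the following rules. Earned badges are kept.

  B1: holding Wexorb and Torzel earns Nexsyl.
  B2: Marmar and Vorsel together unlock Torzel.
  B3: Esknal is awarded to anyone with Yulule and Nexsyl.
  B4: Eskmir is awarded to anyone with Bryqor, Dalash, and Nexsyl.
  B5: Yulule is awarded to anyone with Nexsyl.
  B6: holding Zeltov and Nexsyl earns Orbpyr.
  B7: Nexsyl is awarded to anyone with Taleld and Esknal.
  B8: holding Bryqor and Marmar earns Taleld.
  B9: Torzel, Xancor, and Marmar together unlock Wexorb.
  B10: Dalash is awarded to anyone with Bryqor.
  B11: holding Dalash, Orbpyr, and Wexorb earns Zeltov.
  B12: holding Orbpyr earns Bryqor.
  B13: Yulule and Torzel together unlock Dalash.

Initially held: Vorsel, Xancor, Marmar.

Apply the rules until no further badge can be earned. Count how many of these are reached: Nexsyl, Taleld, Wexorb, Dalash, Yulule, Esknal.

With Marmar and Vorsel, Torzel is earned (B2).
With Torzel, Xancor, and Marmar, Wexorb is earned (B9).
With Wexorb and Torzel, Nexsyl is earned (B1).
With Nexsyl, Yulule is earned (B5).
With Yulule and Nexsyl, Esknal is earned (B3).
With Yulule and Torzel, Dalash is earned (B13).
Nexsyl: reached.
Taleld would need Bryqor and Marmar (B8), but Bryqor is never earned.
Wexorb: reached.
Dalash: reached.
Yulule: reached.
Esknal: reached.
Reached: Nexsyl, Wexorb, Dalash, Yulule, and Esknal — 5 of the 6.

5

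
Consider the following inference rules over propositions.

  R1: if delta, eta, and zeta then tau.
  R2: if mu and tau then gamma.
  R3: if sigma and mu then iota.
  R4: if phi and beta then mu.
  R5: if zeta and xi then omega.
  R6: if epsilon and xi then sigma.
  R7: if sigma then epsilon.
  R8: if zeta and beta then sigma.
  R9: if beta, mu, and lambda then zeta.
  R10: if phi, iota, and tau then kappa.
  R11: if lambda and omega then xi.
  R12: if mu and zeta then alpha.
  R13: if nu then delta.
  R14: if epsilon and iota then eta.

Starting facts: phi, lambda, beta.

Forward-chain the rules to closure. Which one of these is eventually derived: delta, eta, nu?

From phi and beta, R4 gives mu.
beta, mu, and lambda hold, so zeta follows (R9).
From zeta and beta, R8 gives sigma.
sigma and mu hold, so iota follows (R3).
sigma holds, so epsilon follows (R7).
epsilon and iota hold, so eta follows (R14).
delta would need nu (R13), but nu is never established. No rule produces nu, and it is not given.

eta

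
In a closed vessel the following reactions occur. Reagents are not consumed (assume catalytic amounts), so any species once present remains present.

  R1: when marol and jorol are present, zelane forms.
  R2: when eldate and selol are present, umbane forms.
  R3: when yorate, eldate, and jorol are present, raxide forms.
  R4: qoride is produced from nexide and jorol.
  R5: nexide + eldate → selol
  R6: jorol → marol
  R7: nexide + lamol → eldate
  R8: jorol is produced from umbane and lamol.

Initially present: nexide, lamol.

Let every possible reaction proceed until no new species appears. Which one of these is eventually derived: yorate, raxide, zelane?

nexide and lamol present → eldate forms (R7).
nexide and eldate present → selol forms (R5).
eldate and selol present → umbane forms (R2).
umbane and lamol present → jorol forms (R8).
jorol present → marol forms (R6).
marol and jorol present → zelane forms (R1).
raxide would need yorate, eldate, and jorol (R3), but yorate never forms. No rule produces yorate, and it is not given.

zelane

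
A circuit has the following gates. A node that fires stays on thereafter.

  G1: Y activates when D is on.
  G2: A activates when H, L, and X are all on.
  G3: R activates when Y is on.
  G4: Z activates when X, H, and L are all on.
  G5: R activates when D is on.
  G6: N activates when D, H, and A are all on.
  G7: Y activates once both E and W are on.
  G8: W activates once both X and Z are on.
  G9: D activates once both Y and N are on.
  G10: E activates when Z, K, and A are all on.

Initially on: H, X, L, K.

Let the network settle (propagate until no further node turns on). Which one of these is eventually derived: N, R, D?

R

H, L, and X are on, so A activates (G2).
G4: X, H, and L on → Z on.
G10: Z, K, and A on → E on.
G8: X and Z on → W on.
G7: E and W on → Y on.
Y is on, so R activates (G3).
N would need D, H, and A (G6), but D never turns on. D would need Y and N (G9), but N never turns on.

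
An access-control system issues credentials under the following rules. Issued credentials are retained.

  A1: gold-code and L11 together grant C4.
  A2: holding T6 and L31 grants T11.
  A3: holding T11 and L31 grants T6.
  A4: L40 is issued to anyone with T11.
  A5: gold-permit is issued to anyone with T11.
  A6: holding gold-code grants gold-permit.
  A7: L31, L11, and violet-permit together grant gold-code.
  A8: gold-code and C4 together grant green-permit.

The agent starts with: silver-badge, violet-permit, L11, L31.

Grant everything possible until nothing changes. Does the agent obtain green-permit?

Yes

Holding L31, L11, and violet-permit grants gold-code (A7).
Holding gold-code and L11 grants C4 (A1).
Holding gold-code and C4 grants green-permit (A8).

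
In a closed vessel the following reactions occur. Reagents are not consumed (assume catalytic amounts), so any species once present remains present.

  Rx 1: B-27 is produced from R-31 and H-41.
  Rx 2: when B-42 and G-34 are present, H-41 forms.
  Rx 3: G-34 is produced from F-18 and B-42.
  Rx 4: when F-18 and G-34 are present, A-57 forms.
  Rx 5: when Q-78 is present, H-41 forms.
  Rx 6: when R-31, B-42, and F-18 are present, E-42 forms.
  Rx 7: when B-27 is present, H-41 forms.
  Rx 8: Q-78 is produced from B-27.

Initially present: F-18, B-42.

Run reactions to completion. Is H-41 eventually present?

F-18 and B-42 present → G-34 forms (Rx 3).
B-42 and G-34 present → H-41 forms (Rx 2).

Yes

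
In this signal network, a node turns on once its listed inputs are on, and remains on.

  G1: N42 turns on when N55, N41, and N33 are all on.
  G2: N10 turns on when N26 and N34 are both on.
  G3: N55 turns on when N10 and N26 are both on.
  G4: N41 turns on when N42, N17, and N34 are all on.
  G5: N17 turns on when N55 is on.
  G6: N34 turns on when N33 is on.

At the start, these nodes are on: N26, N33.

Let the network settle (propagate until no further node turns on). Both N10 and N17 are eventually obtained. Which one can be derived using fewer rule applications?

N10

N10: N33 is on, so N34 turns on (G6). N26 and N34 are on, so N10 turns on (G2). [2 rule applications]
N17: G6: N33 on → N34 on. G2: N26 and N34 on → N10 on. G3: N10 and N26 on → N55 on. N55 is on, so N17 turns on (G5). [4 rule applications]
N10 needs fewer.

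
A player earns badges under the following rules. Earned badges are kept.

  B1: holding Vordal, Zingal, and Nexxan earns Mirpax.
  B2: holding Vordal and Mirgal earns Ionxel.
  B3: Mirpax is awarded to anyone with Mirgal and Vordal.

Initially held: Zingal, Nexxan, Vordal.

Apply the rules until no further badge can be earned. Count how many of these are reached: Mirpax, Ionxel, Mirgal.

With Vordal, Zingal, and Nexxan, Mirpax is earned (B1).
Mirpax: reached.
Ionxel would need Vordal and Mirgal (B2), but Mirgal is never earned.
No rule produces Mirgal, and it is not given.
Reached: Mirpax — 1 of the 3.

1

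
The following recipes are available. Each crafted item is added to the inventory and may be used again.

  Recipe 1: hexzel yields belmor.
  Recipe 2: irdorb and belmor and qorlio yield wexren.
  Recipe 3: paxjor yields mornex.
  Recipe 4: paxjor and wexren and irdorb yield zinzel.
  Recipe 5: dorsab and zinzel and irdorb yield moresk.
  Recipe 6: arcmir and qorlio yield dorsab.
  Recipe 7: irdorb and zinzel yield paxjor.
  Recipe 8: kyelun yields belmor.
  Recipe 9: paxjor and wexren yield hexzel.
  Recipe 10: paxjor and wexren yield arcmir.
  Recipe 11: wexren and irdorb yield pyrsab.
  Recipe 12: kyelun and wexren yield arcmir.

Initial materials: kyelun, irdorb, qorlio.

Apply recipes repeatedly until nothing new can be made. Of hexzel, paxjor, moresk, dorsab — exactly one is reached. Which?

Using Recipe 8, kyelun makes belmor.
Using Recipe 2, irdorb, belmor, and qorlio make wexren.
kyelun and wexren → arcmir (Recipe 12).
arcmir and qorlio → dorsab (Recipe 6).
hexzel would need paxjor and wexren (Recipe 9), but paxjor is never obtained. paxjor would need irdorb and zinzel (Recipe 7), but zinzel is never obtained. moresk would need dorsab, zinzel, and irdorb (Recipe 5), but zinzel is never obtained.

dorsab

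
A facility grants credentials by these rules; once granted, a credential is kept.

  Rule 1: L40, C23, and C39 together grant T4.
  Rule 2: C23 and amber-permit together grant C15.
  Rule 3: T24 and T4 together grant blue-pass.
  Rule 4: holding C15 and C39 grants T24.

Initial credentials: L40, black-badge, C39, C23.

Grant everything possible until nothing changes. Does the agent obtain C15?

No

C15 would need C23 and amber-permit (Rule 2), but amber-permit is never granted.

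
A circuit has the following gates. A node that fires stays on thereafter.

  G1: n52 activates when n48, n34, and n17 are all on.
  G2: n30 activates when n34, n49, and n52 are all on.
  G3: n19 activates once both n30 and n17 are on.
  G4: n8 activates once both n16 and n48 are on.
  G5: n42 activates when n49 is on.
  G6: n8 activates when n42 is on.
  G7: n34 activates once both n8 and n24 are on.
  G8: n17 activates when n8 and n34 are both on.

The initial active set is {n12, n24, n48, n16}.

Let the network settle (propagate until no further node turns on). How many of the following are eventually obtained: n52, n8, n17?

G4: n16 and n48 on → n8 on.
G7: n8 and n24 on → n34 on.
n8 and n34 are on, so n17 activates (G8).
n48, n34, and n17 are on, so n52 activates (G1).
n52: reached.
n8: reached.
n17: reached.
All 3 are reached.

3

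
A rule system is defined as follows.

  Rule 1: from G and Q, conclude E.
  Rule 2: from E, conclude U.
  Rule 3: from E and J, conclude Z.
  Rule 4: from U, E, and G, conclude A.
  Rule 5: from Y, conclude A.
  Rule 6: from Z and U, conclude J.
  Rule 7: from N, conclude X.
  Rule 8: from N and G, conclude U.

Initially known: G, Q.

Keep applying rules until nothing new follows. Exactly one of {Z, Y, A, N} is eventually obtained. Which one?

From G and Q, Rule 1 gives E.
E holds, so U follows (Rule 2).
From U, E, and G, Rule 4 gives A.
Z would need E and J (Rule 3), but J is never established. No rule produces Y, and it is not given. No rule produces N, and it is not given.

A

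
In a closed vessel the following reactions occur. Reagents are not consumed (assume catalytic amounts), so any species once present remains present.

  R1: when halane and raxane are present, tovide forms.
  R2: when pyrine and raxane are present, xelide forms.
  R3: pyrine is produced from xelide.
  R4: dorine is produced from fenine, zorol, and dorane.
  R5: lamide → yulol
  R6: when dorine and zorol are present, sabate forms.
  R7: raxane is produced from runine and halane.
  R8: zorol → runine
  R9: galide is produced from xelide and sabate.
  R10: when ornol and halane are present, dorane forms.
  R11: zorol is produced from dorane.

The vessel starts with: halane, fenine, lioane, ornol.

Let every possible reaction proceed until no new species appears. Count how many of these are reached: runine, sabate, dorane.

3

ornol and halane present → dorane forms (R10).
dorane present → zorol forms (R11).
fenine, zorol, and dorane present → dorine forms (R4).
zorol present → runine forms (R8).
dorine and zorol present → sabate forms (R6).
runine: reached.
sabate: reached.
dorane: reached.
All 3 are reached.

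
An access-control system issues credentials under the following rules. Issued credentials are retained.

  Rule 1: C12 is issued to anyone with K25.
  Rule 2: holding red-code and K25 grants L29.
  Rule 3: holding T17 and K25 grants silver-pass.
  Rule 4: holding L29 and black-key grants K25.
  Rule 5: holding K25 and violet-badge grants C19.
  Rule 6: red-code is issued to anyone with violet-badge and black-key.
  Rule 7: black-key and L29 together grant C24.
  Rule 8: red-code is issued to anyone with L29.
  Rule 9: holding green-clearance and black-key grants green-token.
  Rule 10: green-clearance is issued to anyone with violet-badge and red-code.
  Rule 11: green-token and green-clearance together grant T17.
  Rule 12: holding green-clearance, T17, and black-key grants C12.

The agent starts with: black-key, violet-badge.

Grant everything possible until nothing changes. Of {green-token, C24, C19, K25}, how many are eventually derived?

1

Holding violet-badge and black-key grants red-code (Rule 6).
Holding violet-badge and red-code grants green-clearance (Rule 10).
Holding green-clearance and black-key grants green-token (Rule 9).
green-token: reached.
C24 would need black-key and L29 (Rule 7), but L29 is never granted.
C19 would need K25 and violet-badge (Rule 5), but K25 is never granted.
K25 would need L29 and black-key (Rule 4), but L29 is never granted.
Reached: green-token — 1 of the 4.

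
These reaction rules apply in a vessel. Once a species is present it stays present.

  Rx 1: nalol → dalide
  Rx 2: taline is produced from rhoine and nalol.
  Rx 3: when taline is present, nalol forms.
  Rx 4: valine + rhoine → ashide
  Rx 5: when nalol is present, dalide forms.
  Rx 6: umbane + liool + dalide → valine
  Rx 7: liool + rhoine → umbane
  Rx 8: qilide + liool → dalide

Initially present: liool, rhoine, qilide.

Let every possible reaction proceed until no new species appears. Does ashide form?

Yes

qilide and liool present → dalide forms (Rx 8).
liool and rhoine present → umbane forms (Rx 7).
umbane, liool, and dalide present → valine forms (Rx 6).
valine and rhoine present → ashide forms (Rx 4).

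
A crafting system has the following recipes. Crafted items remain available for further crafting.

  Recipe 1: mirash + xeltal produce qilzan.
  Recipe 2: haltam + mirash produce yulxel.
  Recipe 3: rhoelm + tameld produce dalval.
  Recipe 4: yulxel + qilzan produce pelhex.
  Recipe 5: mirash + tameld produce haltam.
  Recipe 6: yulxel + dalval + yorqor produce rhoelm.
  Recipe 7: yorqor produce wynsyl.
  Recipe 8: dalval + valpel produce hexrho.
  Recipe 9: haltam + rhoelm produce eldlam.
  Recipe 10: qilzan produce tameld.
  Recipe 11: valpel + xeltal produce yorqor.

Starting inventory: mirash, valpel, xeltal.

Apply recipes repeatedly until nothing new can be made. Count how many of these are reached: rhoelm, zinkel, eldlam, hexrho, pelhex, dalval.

1

mirash + xeltal → qilzan (Recipe 1).
Using Recipe 10, qilzan makes tameld.
Using Recipe 5, mirash and tameld make haltam.
haltam + mirash → yulxel (Recipe 2).
yulxel + qilzan → pelhex (Recipe 4).
rhoelm would need yulxel, dalval, and yorqor (Recipe 6), but dalval is never obtained.
No rule produces zinkel, and it is not given.
eldlam would need haltam and rhoelm (Recipe 9), but rhoelm is never obtained.
hexrho would need dalval and valpel (Recipe 8), but dalval is never obtained.
pelhex: reached.
dalval would need rhoelm and tameld (Recipe 3), but rhoelm is never obtained.
Reached: pelhex — 1 of the 6.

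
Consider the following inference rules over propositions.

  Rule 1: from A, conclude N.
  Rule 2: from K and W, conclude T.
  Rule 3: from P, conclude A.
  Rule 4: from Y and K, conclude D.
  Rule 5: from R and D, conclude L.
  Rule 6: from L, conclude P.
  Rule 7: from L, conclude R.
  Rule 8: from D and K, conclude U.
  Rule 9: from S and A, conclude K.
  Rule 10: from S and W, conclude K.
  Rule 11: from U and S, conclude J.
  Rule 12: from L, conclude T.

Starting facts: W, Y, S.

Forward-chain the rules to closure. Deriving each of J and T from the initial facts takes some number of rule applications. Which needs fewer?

T: S and W hold, so K follows (Rule 10). K and W hold, so T follows (Rule 2). [2 rule applications]
J: S and W hold, so K follows (Rule 10). Y and K hold, so D follows (Rule 4). From D and K, Rule 8 gives U. From U and S, Rule 11 gives J. [4 rule applications]
T needs fewer.

T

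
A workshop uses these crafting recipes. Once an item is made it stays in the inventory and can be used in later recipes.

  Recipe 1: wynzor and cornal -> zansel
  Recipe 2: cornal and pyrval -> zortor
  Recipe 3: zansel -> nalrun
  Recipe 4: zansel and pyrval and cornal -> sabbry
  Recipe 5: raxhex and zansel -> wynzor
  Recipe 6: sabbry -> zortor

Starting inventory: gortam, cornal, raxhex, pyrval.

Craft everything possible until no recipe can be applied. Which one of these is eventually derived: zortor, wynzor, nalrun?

Using Recipe 2, cornal and pyrval make zortor.
wynzor would need raxhex and zansel (Recipe 5), but zansel is never obtained. nalrun would need zansel (Recipe 3), but zansel is never obtained.

zortor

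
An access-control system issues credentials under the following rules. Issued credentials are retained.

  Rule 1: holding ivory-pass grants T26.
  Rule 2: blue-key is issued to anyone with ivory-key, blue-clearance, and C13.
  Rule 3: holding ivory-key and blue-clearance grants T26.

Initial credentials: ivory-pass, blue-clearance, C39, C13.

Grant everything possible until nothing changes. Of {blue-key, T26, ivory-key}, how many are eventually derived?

1

Holding ivory-pass grants T26 (Rule 1).
blue-key would need ivory-key, blue-clearance, and C13 (Rule 2), but ivory-key is never granted.
T26: reached.
No rule produces ivory-key, and it is not given.
Reached: T26 — 1 of the 3.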